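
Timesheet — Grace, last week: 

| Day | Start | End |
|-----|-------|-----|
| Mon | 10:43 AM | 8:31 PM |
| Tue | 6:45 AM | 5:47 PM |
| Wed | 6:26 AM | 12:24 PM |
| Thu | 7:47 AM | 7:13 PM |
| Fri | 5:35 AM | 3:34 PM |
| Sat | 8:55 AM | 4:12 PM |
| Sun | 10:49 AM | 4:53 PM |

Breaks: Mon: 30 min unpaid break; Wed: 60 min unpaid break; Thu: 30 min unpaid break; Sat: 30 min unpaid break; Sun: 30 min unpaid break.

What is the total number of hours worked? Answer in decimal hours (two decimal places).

Mon: 10:43 AM–8:31 PM = 9 h 48 min; less 30 min break → 9 h 18 min
Tue: 6:45 AM–5:47 PM = 11 h 2 min
Wed: 6:26 AM–12:24 PM = 5 h 58 min; less 60 min break → 4 h 58 min
Thu: 7:47 AM–7:13 PM = 11 h 26 min; less 30 min break → 10 h 56 min
Fri: 5:35 AM–3:34 PM = 9 h 59 min
Sat: 8:55 AM–4:12 PM = 7 h 17 min; less 30 min break → 6 h 47 min
Sun: 10:49 AM–4:53 PM = 6 h 4 min; less 30 min break → 5 h 34 min
Total: 9 h 18 min + 11 h 2 min + 4 h 58 min + 10 h 56 min + 9 h 59 min + 6 h 47 min + 5 h 34 min = 58 h 34 min.

58.57 hours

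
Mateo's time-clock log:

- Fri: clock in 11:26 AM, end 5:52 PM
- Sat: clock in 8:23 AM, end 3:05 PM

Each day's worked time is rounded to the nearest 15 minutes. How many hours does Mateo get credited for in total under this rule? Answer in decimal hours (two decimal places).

13.25 hours

Fri: 11:26 AM–5:52 PM = 6 h 26 min → rounds to 6 h 30 min
Sat: 8:23 AM–3:05 PM = 6 h 42 min → rounds to 6 h 45 min
Total credited: 13 h 15 min.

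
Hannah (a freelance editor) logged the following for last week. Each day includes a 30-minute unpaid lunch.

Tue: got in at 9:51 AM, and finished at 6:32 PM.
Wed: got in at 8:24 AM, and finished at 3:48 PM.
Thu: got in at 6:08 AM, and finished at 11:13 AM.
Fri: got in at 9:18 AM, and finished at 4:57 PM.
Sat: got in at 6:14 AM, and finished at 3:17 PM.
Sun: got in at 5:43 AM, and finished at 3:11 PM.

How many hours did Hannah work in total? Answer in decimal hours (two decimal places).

44.33 hours

Tue: 9:51 AM–6:32 PM = 8 h 41 min; less 30 min break → 8 h 11 min
Wed: 8:24 AM–3:48 PM = 7 h 24 min; less 30 min break → 6 h 54 min
Thu: 6:08 AM–11:13 AM = 5 h 5 min; less 30 min break → 4 h 35 min
Fri: 9:18 AM–4:57 PM = 7 h 39 min; less 30 min break → 7 h 9 min
Sat: 6:14 AM–3:17 PM = 9 h 3 min; less 30 min break → 8 h 33 min
Sun: 5:43 AM–3:11 PM = 9 h 28 min; less 30 min break → 8 h 58 min
Total: 8 h 11 min + 6 h 54 min + 4 h 35 min + 7 h 9 min + 8 h 33 min + 8 h 58 min = 44 h 20 min.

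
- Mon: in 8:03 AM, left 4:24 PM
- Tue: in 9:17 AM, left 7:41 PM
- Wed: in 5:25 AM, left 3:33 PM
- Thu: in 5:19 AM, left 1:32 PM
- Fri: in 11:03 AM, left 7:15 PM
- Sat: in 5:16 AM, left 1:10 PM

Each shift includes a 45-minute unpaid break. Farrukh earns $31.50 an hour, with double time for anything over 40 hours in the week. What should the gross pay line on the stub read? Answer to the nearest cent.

Mon: 8:03 AM–4:24 PM = 8 h 21 min; less 45 min break → 7 h 36 min
Tue: 9:17 AM–7:41 PM = 10 h 24 min; less 45 min break → 9 h 39 min
Wed: 5:25 AM–3:33 PM = 10 h 8 min; less 45 min break → 9 h 23 min
Thu: 5:19 AM–1:32 PM = 8 h 13 min; less 45 min break → 7 h 28 min
Fri: 11:03 AM–7:15 PM = 8 h 12 min; less 45 min break → 7 h 27 min
Sat: 5:16 AM–1:10 PM = 7 h 54 min; less 45 min break → 7 h 9 min
Total worked: 48 h 42 min = 2922 min.
Regular 40 h 0 min = 2400 min at $31.50/h; overtime 8 h 42 min = 522 min at $63.00/h.
Pay = (2400 × $31.50 + 522 × $63.00) ÷ 60 = $1808.10.

$1808.10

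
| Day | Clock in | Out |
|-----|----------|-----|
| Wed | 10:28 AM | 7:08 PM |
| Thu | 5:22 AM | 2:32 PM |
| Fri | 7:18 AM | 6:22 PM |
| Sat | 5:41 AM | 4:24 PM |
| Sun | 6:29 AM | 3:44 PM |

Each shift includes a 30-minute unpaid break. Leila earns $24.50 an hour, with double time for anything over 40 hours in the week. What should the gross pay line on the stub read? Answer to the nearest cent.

$1291.97

Wed: 10:28 AM–7:08 PM = 8 h 40 min; less 30 min break → 8 h 10 min
Thu: 5:22 AM–2:32 PM = 9 h 10 min; less 30 min break → 8 h 40 min
Fri: 7:18 AM–6:22 PM = 11 h 4 min; less 30 min break → 10 h 34 min
Sat: 5:41 AM–4:24 PM = 10 h 43 min; less 30 min break → 10 h 13 min
Sun: 6:29 AM–3:44 PM = 9 h 15 min; less 30 min break → 8 h 45 min
Total worked: 46 h 22 min = 2782 min.
Regular 40 h 0 min = 2400 min at $24.50/h; overtime 6 h 22 min = 382 min at $49.00/h.
Pay = (2400 × $24.50 + 382 × $49.00) ÷ 60 = $1291.97.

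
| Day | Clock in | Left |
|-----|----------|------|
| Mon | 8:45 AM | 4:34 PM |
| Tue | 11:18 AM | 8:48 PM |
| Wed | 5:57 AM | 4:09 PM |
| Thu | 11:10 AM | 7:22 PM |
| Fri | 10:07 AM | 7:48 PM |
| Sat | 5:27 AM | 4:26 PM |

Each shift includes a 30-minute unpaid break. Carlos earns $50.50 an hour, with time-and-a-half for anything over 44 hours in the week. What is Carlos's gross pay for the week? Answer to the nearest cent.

Mon: 8:45 AM–4:34 PM = 7 h 49 min; less 30 min break → 7 h 19 min
Tue: 11:18 AM–8:48 PM = 9 h 30 min; less 30 min break → 9 h 0 min
Wed: 5:57 AM–4:09 PM = 10 h 12 min; less 30 min break → 9 h 42 min
Thu: 11:10 AM–7:22 PM = 8 h 12 min; less 30 min break → 7 h 42 min
Fri: 10:07 AM–7:48 PM = 9 h 41 min; less 30 min break → 9 h 11 min
Sat: 5:27 AM–4:26 PM = 10 h 59 min; less 30 min break → 10 h 29 min
Total worked: 53 h 23 min = 3203 min.
Regular 44 h 0 min = 2640 min at $50.50/h; overtime 9 h 23 min = 563 min at $75.75/h.
Pay = (2640 × $50.50 + 563 × $75.75) ÷ 60 = $2932.79.

$2932.79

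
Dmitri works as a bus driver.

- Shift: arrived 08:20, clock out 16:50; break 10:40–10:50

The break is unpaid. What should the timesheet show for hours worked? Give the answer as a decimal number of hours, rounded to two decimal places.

Shift: 08:20–16:50 = 8 h 30 min; less 10 min break → 8 h 20 min

8.33 hours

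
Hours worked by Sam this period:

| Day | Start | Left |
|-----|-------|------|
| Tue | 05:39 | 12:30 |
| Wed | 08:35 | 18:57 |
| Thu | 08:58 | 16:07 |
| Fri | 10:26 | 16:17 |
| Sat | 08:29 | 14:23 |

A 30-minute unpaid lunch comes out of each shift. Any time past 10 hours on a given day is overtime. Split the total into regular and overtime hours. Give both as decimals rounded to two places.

Tue: 05:39–12:30 = 6 h 51 min; less 30 min break → 6 h 21 min
Wed: 08:35–18:57 = 10 h 22 min; less 30 min break → 9 h 52 min
Thu: 08:58–16:07 = 7 h 9 min; less 30 min break → 6 h 39 min
Fri: 10:26–16:17 = 5 h 51 min; less 30 min break → 5 h 21 min
Sat: 08:29–14:23 = 5 h 54 min; less 30 min break → 5 h 24 min
Tue reg 6 h 21 min / OT 0 h 0 min; Wed reg 9 h 52 min / OT 0 h 0 min; Thu reg 6 h 39 min / OT 0 h 0 min; Fri reg 5 h 21 min / OT 0 h 0 min; Sat reg 5 h 24 min / OT 0 h 0 min.
Totals: regular 33 h 37 min, overtime 0 h 0 min.

Regular 33.62 hours, overtime 0.00 hours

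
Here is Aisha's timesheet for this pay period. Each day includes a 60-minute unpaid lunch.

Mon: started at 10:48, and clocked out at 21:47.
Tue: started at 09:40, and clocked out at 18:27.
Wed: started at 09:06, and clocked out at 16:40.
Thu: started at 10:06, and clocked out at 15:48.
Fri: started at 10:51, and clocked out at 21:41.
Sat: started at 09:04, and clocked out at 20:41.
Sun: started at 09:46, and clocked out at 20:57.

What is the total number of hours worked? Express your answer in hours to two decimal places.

Mon: 10:48–21:47 = 10 h 59 min; less 60 min break → 9 h 59 min
Tue: 09:40–18:27 = 8 h 47 min; less 60 min break → 7 h 47 min
Wed: 09:06–16:40 = 7 h 34 min; less 60 min break → 6 h 34 min
Thu: 10:06–15:48 = 5 h 42 min; less 60 min break → 4 h 42 min
Fri: 10:51–21:41 = 10 h 50 min; less 60 min break → 9 h 50 min
Sat: 09:04–20:41 = 11 h 37 min; less 60 min break → 10 h 37 min
Sun: 09:46–20:57 = 11 h 11 min; less 60 min break → 10 h 11 min
Total: 9 h 59 min + 7 h 47 min + 6 h 34 min + 4 h 42 min + 9 h 50 min + 10 h 37 min + 10 h 11 min = 59 h 40 min.

59.67 hours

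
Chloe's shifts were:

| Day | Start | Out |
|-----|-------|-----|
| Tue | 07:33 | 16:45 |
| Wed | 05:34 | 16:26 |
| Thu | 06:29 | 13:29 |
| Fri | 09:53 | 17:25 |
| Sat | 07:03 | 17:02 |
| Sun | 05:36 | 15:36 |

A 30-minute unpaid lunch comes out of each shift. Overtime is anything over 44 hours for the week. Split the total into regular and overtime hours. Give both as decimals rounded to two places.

Tue: 07:33–16:45 = 9 h 12 min; less 30 min break → 8 h 42 min
Wed: 05:34–16:26 = 10 h 52 min; less 30 min break → 10 h 22 min
Thu: 06:29–13:29 = 7 h 0 min; less 30 min break → 6 h 30 min
Fri: 09:53–17:25 = 7 h 32 min; less 30 min break → 7 h 2 min
Sat: 07:03–17:02 = 9 h 59 min; less 30 min break → 9 h 29 min
Sun: 05:36–15:36 = 10 h 0 min; less 30 min break → 9 h 30 min
Total worked: 51 h 35 min = 51.58 h.
Threshold 44 h → overtime 7 h 35 min, regular 44 h 0 min.

Regular 44.00 hours, overtime 7.58 hours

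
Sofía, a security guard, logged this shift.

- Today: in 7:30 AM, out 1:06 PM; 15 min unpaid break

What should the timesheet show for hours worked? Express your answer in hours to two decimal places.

Today: 7:30 AM–1:06 PM = 5 h 36 min; less 15 min break → 5 h 21 min

5.35 hours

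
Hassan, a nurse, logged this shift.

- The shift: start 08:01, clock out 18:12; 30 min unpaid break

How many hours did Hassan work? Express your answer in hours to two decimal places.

The shift: 08:01–18:12 = 10 h 11 min; less 30 min break → 9 h 41 min

9.68 hours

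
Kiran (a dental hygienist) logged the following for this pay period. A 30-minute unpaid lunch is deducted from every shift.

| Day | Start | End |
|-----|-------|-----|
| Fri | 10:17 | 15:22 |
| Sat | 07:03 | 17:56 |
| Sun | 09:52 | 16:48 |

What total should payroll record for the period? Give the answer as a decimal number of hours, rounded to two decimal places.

21.40 hours

Fri: 10:17–15:22 = 5 h 5 min; less 30 min break → 4 h 35 min
Sat: 07:03–17:56 = 10 h 53 min; less 30 min break → 10 h 23 min
Sun: 09:52–16:48 = 6 h 56 min; less 30 min break → 6 h 26 min
Total: 4 h 35 min + 10 h 23 min + 6 h 26 min = 21 h 24 min.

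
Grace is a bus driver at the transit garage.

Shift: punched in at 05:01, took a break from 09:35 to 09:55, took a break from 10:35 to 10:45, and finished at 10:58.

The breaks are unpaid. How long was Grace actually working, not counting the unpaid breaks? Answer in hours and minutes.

5 h 27 min

Shift: 05:01–10:58 = 5 h 57 min; less 30 min break → 5 h 27 min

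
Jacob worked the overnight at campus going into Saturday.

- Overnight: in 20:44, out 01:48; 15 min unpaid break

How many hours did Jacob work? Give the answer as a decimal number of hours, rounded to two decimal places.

Overnight: 20:44 → midnight = 3 h 16 min; midnight → 01:48 = 1 h 48 min; span 5 h 4 min; less 15 min break → 4 h 49 min

4.82 hours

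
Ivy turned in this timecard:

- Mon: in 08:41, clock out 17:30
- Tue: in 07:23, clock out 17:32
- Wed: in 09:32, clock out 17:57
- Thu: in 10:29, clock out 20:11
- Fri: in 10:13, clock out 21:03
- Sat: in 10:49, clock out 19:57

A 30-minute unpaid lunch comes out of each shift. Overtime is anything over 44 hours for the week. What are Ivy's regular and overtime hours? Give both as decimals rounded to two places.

Mon: 08:41–17:30 = 8 h 49 min; less 30 min break → 8 h 19 min
Tue: 07:23–17:32 = 10 h 9 min; less 30 min break → 9 h 39 min
Wed: 09:32–17:57 = 8 h 25 min; less 30 min break → 7 h 55 min
Thu: 10:29–20:11 = 9 h 42 min; less 30 min break → 9 h 12 min
Fri: 10:13–21:03 = 10 h 50 min; less 30 min break → 10 h 20 min
Sat: 10:49–19:57 = 9 h 8 min; less 30 min break → 8 h 38 min
Total worked: 54 h 3 min = 54.05 h.
Threshold 44 h → overtime 10 h 3 min, regular 44 h 0 min.

Regular 44.00 hours, overtime 10.05 hours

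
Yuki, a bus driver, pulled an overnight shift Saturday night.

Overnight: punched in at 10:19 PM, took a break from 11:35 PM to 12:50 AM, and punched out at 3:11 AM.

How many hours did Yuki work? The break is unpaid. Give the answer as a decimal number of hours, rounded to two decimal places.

Overnight: 10:19 PM → midnight = 1 h 41 min; midnight → 3:11 AM = 3 h 11 min; span 4 h 52 min; less 75 min break → 3 h 37 min

3.62 hours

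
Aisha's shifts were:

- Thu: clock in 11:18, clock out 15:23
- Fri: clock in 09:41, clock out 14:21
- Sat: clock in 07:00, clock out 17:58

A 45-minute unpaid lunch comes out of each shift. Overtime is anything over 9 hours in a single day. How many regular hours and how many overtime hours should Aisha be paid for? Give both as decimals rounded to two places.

Thu: 11:18–15:23 = 4 h 5 min; less 45 min break → 3 h 20 min
Fri: 09:41–14:21 = 4 h 40 min; less 45 min break → 3 h 55 min
Sat: 07:00–17:58 = 10 h 58 min; less 45 min break → 10 h 13 min
Thu reg 3 h 20 min / OT 0 h 0 min; Fri reg 3 h 55 min / OT 0 h 0 min; Sat reg 9 h 0 min / OT 1 h 13 min.
Totals: regular 16 h 15 min, overtime 1 h 13 min.

Regular 16.25 hours, overtime 1.22 hours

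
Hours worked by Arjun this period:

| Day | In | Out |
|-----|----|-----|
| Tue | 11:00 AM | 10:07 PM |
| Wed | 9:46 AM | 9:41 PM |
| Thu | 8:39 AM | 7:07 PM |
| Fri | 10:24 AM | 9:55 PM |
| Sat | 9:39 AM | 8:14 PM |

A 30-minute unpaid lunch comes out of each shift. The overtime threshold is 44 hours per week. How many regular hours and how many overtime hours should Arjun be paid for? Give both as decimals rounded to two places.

Regular 44.00 hours, overtime 9.10 hours

Tue: 11:00 AM–10:07 PM = 11 h 7 min; less 30 min break → 10 h 37 min
Wed: 9:46 AM–9:41 PM = 11 h 55 min; less 30 min break → 11 h 25 min
Thu: 8:39 AM–7:07 PM = 10 h 28 min; less 30 min break → 9 h 58 min
Fri: 10:24 AM–9:55 PM = 11 h 31 min; less 30 min break → 11 h 1 min
Sat: 9:39 AM–8:14 PM = 10 h 35 min; less 30 min break → 10 h 5 min
Total worked: 53 h 6 min = 53.10 h.
Threshold 44 h → overtime 9 h 6 min, regular 44 h 0 min.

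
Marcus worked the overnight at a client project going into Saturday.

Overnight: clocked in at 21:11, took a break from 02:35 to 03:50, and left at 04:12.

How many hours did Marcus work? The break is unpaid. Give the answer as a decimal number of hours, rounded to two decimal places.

Overnight: 21:11 → midnight = 2 h 49 min; midnight → 04:12 = 4 h 12 min; span 7 h 1 min; less 75 min break → 5 h 46 min

5.77 hours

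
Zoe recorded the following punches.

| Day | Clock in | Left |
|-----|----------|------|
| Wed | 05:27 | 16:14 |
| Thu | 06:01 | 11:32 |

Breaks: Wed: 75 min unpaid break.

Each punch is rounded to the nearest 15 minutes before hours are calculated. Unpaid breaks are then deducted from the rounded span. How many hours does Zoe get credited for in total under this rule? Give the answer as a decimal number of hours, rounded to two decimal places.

15.00 hours

Wed: in 05:27→05:30, out 16:14→16:15; 10 h 45 min − 75 min = 9 h 30 min
Thu: in 06:01→06:00, out 11:32→11:30; 5 h 30 min
Total credited: 15 h 0 min.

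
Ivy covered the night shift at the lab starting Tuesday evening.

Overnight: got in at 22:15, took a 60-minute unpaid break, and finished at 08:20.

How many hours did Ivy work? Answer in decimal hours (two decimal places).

Overnight: 22:15 → midnight = 1 h 45 min; midnight → 08:20 = 8 h 20 min; span 10 h 5 min; less 60 min break → 9 h 5 min

9.08 hours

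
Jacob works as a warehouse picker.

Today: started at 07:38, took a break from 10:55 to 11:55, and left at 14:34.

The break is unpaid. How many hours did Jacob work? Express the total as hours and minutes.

Today: 07:38–14:34 = 6 h 56 min; less 60 min break → 5 h 56 min

5 h 56 min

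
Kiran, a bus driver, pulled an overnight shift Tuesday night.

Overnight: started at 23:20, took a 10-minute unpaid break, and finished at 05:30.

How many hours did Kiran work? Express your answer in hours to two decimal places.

Overnight: 23:20 → midnight = 0 h 40 min; midnight → 05:30 = 5 h 30 min; span 6 h 10 min; less 10 min break → 6 h 0 min

6.00 hours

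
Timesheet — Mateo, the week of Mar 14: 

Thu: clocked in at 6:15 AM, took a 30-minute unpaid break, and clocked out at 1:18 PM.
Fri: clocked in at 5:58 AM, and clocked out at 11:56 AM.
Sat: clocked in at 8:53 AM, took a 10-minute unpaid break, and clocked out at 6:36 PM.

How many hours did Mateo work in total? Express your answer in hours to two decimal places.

22.07 hours

Thu: 6:15 AM–1:18 PM = 7 h 3 min; less 30 min break → 6 h 33 min
Fri: 5:58 AM–11:56 AM = 5 h 58 min
Sat: 8:53 AM–6:36 PM = 9 h 43 min; less 10 min break → 9 h 33 min
Total: 6 h 33 min + 5 h 58 min + 9 h 33 min = 22 h 4 min.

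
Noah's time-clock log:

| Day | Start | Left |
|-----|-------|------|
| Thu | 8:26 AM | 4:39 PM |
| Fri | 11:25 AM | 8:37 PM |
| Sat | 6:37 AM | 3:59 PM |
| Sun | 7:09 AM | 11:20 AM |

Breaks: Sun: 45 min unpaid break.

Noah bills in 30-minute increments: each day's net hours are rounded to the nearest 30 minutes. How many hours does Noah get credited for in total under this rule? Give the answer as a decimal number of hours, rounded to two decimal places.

Thu: 8:26 AM–4:39 PM = 8 h 13 min → rounds to 8 h 0 min
Fri: 11:25 AM–8:37 PM = 9 h 12 min → rounds to 9 h 0 min
Sat: 6:37 AM–3:59 PM = 9 h 22 min → rounds to 9 h 30 min
Sun: 7:09 AM–11:20 AM = 4 h 11 min − 45 min = 3 h 26 min → rounds to 3 h 30 min
Total credited: 30 h 0 min.

30.00 hours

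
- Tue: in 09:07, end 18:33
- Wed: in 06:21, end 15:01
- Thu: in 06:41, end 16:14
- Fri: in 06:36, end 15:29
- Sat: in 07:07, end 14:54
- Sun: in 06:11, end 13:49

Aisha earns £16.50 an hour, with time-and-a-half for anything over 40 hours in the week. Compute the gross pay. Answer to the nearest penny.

Tue: 09:07–18:33 = 9 h 26 min
Wed: 06:21–15:01 = 8 h 40 min
Thu: 06:41–16:14 = 9 h 33 min
Fri: 06:36–15:29 = 8 h 53 min
Sat: 07:07–14:54 = 7 h 47 min
Sun: 06:11–13:49 = 7 h 38 min
Total worked: 51 h 57 min = 3117 min.
Regular 40 h 0 min = 2400 min at £16.50/h; overtime 11 h 57 min = 717 min at £24.75/h.
Pay = (2400 × £16.50 + 717 × £24.75) ÷ 60 = £955.76.

£955.76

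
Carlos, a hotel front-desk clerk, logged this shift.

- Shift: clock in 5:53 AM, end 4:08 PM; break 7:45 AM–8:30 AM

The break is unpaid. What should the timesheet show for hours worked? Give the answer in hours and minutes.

9 h 30 min

Shift: 5:53 AM–4:08 PM = 10 h 15 min; less 45 min break → 9 h 30 min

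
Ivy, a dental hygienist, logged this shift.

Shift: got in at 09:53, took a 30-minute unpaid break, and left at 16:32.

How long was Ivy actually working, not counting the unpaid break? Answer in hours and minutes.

Shift: 09:53–16:32 = 6 h 39 min; less 30 min break → 6 h 9 min

6 h 9 min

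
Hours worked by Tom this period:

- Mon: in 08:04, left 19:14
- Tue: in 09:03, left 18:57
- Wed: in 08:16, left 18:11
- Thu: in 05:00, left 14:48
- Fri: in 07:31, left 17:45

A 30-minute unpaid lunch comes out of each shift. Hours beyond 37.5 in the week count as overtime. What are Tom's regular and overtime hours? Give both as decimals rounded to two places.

Mon: 08:04–19:14 = 11 h 10 min; less 30 min break → 10 h 40 min
Tue: 09:03–18:57 = 9 h 54 min; less 30 min break → 9 h 24 min
Wed: 08:16–18:11 = 9 h 55 min; less 30 min break → 9 h 25 min
Thu: 05:00–14:48 = 9 h 48 min; less 30 min break → 9 h 18 min
Fri: 07:31–17:45 = 10 h 14 min; less 30 min break → 9 h 44 min
Total worked: 48 h 31 min = 48.52 h.
Threshold 37.5 h → overtime 11 h 1 min, regular 37 h 30 min.

Regular 37.50 hours, overtime 11.02 hours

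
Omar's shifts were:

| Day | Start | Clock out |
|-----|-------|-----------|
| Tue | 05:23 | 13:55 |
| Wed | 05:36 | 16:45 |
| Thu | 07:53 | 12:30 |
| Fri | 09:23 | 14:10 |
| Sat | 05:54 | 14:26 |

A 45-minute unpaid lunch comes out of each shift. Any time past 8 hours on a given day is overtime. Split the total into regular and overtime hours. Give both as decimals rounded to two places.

Tue: 05:23–13:55 = 8 h 32 min; less 45 min break → 7 h 47 min
Wed: 05:36–16:45 = 11 h 9 min; less 45 min break → 10 h 24 min
Thu: 07:53–12:30 = 4 h 37 min; less 45 min break → 3 h 52 min
Fri: 09:23–14:10 = 4 h 47 min; less 45 min break → 4 h 2 min
Sat: 05:54–14:26 = 8 h 32 min; less 45 min break → 7 h 47 min
Tue reg 7 h 47 min / OT 0 h 0 min; Wed reg 8 h 0 min / OT 2 h 24 min; Thu reg 3 h 52 min / OT 0 h 0 min; Fri reg 4 h 2 min / OT 0 h 0 min; Sat reg 7 h 47 min / OT 0 h 0 min.
Totals: regular 31 h 28 min, overtime 2 h 24 min.

Regular 31.47 hours, overtime 2.40 hours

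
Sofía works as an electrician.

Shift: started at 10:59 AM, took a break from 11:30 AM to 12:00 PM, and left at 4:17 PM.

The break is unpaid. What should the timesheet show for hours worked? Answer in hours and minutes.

Shift: 10:59 AM–4:17 PM = 5 h 18 min; less 30 min break → 4 h 48 min

4 h 48 min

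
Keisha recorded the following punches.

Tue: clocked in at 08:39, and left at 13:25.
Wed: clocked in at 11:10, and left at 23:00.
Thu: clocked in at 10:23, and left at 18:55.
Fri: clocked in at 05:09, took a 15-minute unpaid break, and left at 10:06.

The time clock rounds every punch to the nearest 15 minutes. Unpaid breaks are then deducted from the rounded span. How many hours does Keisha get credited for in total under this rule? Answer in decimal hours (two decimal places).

Tue: in 08:39→08:45, out 13:25→13:30; 4 h 45 min
Wed: in 11:10→11:15, out 23:00→23:00; 11 h 45 min
Thu: in 10:23→10:30, out 18:55→19:00; 8 h 30 min
Fri: in 05:09→05:15, out 10:06→10:00; 4 h 45 min − 15 min = 4 h 30 min
Total credited: 29 h 30 min.

29.50 hours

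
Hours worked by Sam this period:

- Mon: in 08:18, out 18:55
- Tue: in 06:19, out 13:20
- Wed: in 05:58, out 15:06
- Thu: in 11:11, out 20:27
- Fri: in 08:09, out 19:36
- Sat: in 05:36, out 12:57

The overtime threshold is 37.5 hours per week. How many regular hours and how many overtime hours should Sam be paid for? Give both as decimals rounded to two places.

Regular 37.50 hours, overtime 17.33 hours

Mon: 08:18–18:55 = 10 h 37 min
Tue: 06:19–13:20 = 7 h 1 min
Wed: 05:58–15:06 = 9 h 8 min
Thu: 11:11–20:27 = 9 h 16 min
Fri: 08:09–19:36 = 11 h 27 min
Sat: 05:36–12:57 = 7 h 21 min
Total worked: 54 h 50 min = 54.83 h.
Threshold 37.5 h → overtime 17 h 20 min, regular 37 h 30 min.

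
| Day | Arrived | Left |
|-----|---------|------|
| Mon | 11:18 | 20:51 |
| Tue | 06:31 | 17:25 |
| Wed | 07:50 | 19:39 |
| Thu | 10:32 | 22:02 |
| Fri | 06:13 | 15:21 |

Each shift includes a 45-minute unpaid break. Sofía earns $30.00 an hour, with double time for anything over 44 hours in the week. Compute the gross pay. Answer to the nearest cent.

$1629.00

Mon: 11:18–20:51 = 9 h 33 min; less 45 min break → 8 h 48 min
Tue: 06:31–17:25 = 10 h 54 min; less 45 min break → 10 h 9 min
Wed: 07:50–19:39 = 11 h 49 min; less 45 min break → 11 h 4 min
Thu: 10:32–22:02 = 11 h 30 min; less 45 min break → 10 h 45 min
Fri: 06:13–15:21 = 9 h 8 min; less 45 min break → 8 h 23 min
Total worked: 49 h 9 min = 2949 min.
Regular 44 h 0 min = 2640 min at $30.00/h; overtime 5 h 9 min = 309 min at $60.00/h.
Pay = (2640 × $30.00 + 309 × $60.00) ÷ 60 = $1629.00.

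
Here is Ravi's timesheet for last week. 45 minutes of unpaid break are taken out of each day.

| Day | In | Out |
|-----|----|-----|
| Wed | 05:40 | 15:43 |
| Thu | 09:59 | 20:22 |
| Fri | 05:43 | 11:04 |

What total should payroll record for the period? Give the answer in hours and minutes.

Wed: 05:40–15:43 = 10 h 3 min; less 45 min break → 9 h 18 min
Thu: 09:59–20:22 = 10 h 23 min; less 45 min break → 9 h 38 min
Fri: 05:43–11:04 = 5 h 21 min; less 45 min break → 4 h 36 min
Total: 9 h 18 min + 9 h 38 min + 4 h 36 min = 23 h 32 min.

23 h 32 min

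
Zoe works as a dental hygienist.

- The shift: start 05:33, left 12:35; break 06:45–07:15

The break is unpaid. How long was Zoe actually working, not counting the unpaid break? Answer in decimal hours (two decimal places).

The shift: 05:33–12:35 = 7 h 2 min; less 30 min break → 6 h 32 min

6.53 hours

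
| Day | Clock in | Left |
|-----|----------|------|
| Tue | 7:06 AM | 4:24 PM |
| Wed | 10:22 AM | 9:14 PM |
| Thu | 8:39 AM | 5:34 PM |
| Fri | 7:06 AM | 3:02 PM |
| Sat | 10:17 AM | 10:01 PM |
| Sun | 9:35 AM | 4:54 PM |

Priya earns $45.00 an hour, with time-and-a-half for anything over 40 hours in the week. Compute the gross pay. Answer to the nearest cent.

Tue: 7:06 AM–4:24 PM = 9 h 18 min
Wed: 10:22 AM–9:14 PM = 10 h 52 min
Thu: 8:39 AM–5:34 PM = 8 h 55 min
Fri: 7:06 AM–3:02 PM = 7 h 56 min
Sat: 10:17 AM–10:01 PM = 11 h 44 min
Sun: 9:35 AM–4:54 PM = 7 h 19 min
Total worked: 56 h 4 min = 3364 min.
Regular 40 h 0 min = 2400 min at $45.00/h; overtime 16 h 4 min = 964 min at $67.50/h.
Pay = (2400 × $45.00 + 964 × $67.50) ÷ 60 = $2884.50.

$2884.50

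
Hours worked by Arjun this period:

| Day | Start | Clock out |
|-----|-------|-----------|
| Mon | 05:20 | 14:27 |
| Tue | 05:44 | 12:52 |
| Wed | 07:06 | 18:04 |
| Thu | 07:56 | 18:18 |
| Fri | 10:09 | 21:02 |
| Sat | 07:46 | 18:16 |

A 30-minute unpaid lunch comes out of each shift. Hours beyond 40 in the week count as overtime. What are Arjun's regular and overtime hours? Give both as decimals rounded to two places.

Mon: 05:20–14:27 = 9 h 7 min; less 30 min break → 8 h 37 min
Tue: 05:44–12:52 = 7 h 8 min; less 30 min break → 6 h 38 min
Wed: 07:06–18:04 = 10 h 58 min; less 30 min break → 10 h 28 min
Thu: 07:56–18:18 = 10 h 22 min; less 30 min break → 9 h 52 min
Fri: 10:09–21:02 = 10 h 53 min; less 30 min break → 10 h 23 min
Sat: 07:46–18:16 = 10 h 30 min; less 30 min break → 10 h 0 min
Total worked: 55 h 58 min = 55.97 h.
Threshold 40 h → overtime 15 h 58 min, regular 40 h 0 min.

Regular 40.00 hours, overtime 15.97 hours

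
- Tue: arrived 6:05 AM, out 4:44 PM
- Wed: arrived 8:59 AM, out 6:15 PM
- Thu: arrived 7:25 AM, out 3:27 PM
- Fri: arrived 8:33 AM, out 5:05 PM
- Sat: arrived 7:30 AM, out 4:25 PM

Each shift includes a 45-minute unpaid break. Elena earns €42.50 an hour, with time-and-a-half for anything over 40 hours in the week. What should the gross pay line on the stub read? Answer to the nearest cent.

€1805.19

Tue: 6:05 AM–4:44 PM = 10 h 39 min; less 45 min break → 9 h 54 min
Wed: 8:59 AM–6:15 PM = 9 h 16 min; less 45 min break → 8 h 31 min
Thu: 7:25 AM–3:27 PM = 8 h 2 min; less 45 min break → 7 h 17 min
Fri: 8:33 AM–5:05 PM = 8 h 32 min; less 45 min break → 7 h 47 min
Sat: 7:30 AM–4:25 PM = 8 h 55 min; less 45 min break → 8 h 10 min
Total worked: 41 h 39 min = 2499 min.
Regular 40 h 0 min = 2400 min at €42.50/h; overtime 1 h 39 min = 99 min at €63.75/h.
Pay = (2400 × €42.50 + 99 × €63.75) ÷ 60 = €1805.19.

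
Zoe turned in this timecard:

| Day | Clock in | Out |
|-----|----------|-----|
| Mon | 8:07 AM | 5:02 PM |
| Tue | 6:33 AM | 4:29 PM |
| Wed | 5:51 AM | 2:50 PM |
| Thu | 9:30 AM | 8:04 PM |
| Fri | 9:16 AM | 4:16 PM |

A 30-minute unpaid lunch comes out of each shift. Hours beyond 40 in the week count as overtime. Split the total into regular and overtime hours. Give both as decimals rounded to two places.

Regular 40.00 hours, overtime 2.90 hours

Mon: 8:07 AM–5:02 PM = 8 h 55 min; less 30 min break → 8 h 25 min
Tue: 6:33 AM–4:29 PM = 9 h 56 min; less 30 min break → 9 h 26 min
Wed: 5:51 AM–2:50 PM = 8 h 59 min; less 30 min break → 8 h 29 min
Thu: 9:30 AM–8:04 PM = 10 h 34 min; less 30 min break → 10 h 4 min
Fri: 9:16 AM–4:16 PM = 7 h 0 min; less 30 min break → 6 h 30 min
Total worked: 42 h 54 min = 42.90 h.
Threshold 40 h → overtime 2 h 54 min, regular 40 h 0 min.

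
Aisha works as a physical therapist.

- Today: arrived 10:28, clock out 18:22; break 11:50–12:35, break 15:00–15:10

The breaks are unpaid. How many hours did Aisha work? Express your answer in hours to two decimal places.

Today: 10:28–18:22 = 7 h 54 min; less 55 min break → 6 h 59 min

6.98 hours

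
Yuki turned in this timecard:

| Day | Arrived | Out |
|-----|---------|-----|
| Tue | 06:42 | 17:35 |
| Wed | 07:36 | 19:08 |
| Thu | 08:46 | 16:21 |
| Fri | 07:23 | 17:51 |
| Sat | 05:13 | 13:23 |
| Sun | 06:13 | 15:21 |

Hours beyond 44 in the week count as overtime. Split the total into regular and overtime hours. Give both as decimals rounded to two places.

Regular 44.00 hours, overtime 13.77 hours

Tue: 06:42–17:35 = 10 h 53 min
Wed: 07:36–19:08 = 11 h 32 min
Thu: 08:46–16:21 = 7 h 35 min
Fri: 07:23–17:51 = 10 h 28 min
Sat: 05:13–13:23 = 8 h 10 min
Sun: 06:13–15:21 = 9 h 8 min
Total worked: 57 h 46 min = 57.77 h.
Threshold 44 h → overtime 13 h 46 min, regular 44 h 0 min.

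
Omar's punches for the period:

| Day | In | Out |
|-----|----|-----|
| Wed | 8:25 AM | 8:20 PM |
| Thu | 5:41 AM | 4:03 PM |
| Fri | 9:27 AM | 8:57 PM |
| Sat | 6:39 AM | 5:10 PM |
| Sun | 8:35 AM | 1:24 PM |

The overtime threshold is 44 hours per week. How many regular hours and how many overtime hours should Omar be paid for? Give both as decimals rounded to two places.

Regular 44.00 hours, overtime 5.12 hours

Wed: 8:25 AM–8:20 PM = 11 h 55 min
Thu: 5:41 AM–4:03 PM = 10 h 22 min
Fri: 9:27 AM–8:57 PM = 11 h 30 min
Sat: 6:39 AM–5:10 PM = 10 h 31 min
Sun: 8:35 AM–1:24 PM = 4 h 49 min
Total worked: 49 h 7 min = 49.12 h.
Threshold 44 h → overtime 5 h 7 min, regular 44 h 0 min.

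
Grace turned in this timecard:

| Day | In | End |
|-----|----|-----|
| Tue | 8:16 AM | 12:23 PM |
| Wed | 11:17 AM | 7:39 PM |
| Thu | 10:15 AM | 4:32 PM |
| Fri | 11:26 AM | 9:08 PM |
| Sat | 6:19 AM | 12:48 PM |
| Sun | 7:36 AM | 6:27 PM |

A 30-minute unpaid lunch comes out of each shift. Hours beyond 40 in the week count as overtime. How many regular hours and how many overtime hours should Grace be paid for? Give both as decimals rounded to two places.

Regular 40.00 hours, overtime 2.80 hours

Tue: 8:16 AM–12:23 PM = 4 h 7 min; less 30 min break → 3 h 37 min
Wed: 11:17 AM–7:39 PM = 8 h 22 min; less 30 min break → 7 h 52 min
Thu: 10:15 AM–4:32 PM = 6 h 17 min; less 30 min break → 5 h 47 min
Fri: 11:26 AM–9:08 PM = 9 h 42 min; less 30 min break → 9 h 12 min
Sat: 6:19 AM–12:48 PM = 6 h 29 min; less 30 min break → 5 h 59 min
Sun: 7:36 AM–6:27 PM = 10 h 51 min; less 30 min break → 10 h 21 min
Total worked: 42 h 48 min = 42.80 h.
Threshold 40 h → overtime 2 h 48 min, regular 40 h 0 min.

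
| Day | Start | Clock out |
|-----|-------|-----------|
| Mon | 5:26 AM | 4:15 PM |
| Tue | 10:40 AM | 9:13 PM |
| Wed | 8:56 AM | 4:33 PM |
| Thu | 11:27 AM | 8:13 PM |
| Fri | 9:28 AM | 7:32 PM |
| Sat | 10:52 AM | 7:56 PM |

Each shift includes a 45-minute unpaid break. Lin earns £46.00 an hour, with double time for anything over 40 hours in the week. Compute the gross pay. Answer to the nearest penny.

Mon: 5:26 AM–4:15 PM = 10 h 49 min; less 45 min break → 10 h 4 min
Tue: 10:40 AM–9:13 PM = 10 h 33 min; less 45 min break → 9 h 48 min
Wed: 8:56 AM–4:33 PM = 7 h 37 min; less 45 min break → 6 h 52 min
Thu: 11:27 AM–8:13 PM = 8 h 46 min; less 45 min break → 8 h 1 min
Fri: 9:28 AM–7:32 PM = 10 h 4 min; less 45 min break → 9 h 19 min
Sat: 10:52 AM–7:56 PM = 9 h 4 min; less 45 min break → 8 h 19 min
Total worked: 52 h 23 min = 3143 min.
Regular 40 h 0 min = 2400 min at £46.00/h; overtime 12 h 23 min = 743 min at £92.00/h.
Pay = (2400 × £46.00 + 743 × £92.00) ÷ 60 = £2979.27.

£2979.27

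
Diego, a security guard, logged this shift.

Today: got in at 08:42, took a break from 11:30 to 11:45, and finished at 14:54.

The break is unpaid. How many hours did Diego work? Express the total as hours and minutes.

Today: 08:42–14:54 = 6 h 12 min; less 15 min break → 5 h 57 min

5 h 57 min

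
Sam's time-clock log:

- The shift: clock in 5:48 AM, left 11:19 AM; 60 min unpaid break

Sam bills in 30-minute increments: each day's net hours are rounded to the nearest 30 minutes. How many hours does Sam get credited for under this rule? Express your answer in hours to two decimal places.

4.50 hours

The shift: 5:48 AM–11:19 AM = 5 h 31 min − 60 min = 4 h 31 min → rounds to 4 h 30 min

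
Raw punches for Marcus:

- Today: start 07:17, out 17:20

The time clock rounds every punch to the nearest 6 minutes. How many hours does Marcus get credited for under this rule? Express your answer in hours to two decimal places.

Today: in 07:17→07:18, out 17:20→17:18; 10 h 0 min

10.00 hours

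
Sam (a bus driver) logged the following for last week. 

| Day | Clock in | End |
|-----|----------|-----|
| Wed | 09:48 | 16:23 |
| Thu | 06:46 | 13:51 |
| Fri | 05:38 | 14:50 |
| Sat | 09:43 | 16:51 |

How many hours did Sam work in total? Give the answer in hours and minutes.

Wed: 09:48–16:23 = 6 h 35 min
Thu: 06:46–13:51 = 7 h 5 min
Fri: 05:38–14:50 = 9 h 12 min
Sat: 09:43–16:51 = 7 h 8 min
Total: 6 h 35 min + 7 h 5 min + 9 h 12 min + 7 h 8 min = 30 h 0 min.

30 h 0 min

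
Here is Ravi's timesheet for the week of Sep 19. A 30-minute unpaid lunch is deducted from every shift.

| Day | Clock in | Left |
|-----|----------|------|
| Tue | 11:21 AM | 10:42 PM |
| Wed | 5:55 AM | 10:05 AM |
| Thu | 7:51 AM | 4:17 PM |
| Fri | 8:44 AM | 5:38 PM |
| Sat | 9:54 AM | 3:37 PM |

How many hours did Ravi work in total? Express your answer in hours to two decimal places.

Tue: 11:21 AM–10:42 PM = 11 h 21 min; less 30 min break → 10 h 51 min
Wed: 5:55 AM–10:05 AM = 4 h 10 min; less 30 min break → 3 h 40 min
Thu: 7:51 AM–4:17 PM = 8 h 26 min; less 30 min break → 7 h 56 min
Fri: 8:44 AM–5:38 PM = 8 h 54 min; less 30 min break → 8 h 24 min
Sat: 9:54 AM–3:37 PM = 5 h 43 min; less 30 min break → 5 h 13 min
Total: 10 h 51 min + 3 h 40 min + 7 h 56 min + 8 h 24 min + 5 h 13 min = 36 h 4 min.

36.07 hours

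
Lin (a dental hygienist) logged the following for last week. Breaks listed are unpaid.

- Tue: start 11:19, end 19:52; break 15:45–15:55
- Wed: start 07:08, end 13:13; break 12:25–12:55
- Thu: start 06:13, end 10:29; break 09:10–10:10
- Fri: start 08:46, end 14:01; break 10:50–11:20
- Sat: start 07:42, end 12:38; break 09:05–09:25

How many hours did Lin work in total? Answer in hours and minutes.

Tue: 11:19–19:52 = 8 h 33 min; less 10 min break → 8 h 23 min
Wed: 07:08–13:13 = 6 h 5 min; less 30 min break → 5 h 35 min
Thu: 06:13–10:29 = 4 h 16 min; less 60 min break → 3 h 16 min
Fri: 08:46–14:01 = 5 h 15 min; less 30 min break → 4 h 45 min
Sat: 07:42–12:38 = 4 h 56 min; less 20 min break → 4 h 36 min
Total: 8 h 23 min + 5 h 35 min + 3 h 16 min + 4 h 45 min + 4 h 36 min = 26 h 35 min.

26 h 35 min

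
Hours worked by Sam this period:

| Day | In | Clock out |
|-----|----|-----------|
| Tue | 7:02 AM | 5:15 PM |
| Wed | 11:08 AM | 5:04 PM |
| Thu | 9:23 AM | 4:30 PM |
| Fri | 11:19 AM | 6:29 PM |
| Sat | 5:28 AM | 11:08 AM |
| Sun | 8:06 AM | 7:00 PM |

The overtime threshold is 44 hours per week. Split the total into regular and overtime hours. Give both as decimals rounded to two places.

Regular 44.00 hours, overtime 3.00 hours

Tue: 7:02 AM–5:15 PM = 10 h 13 min
Wed: 11:08 AM–5:04 PM = 5 h 56 min
Thu: 9:23 AM–4:30 PM = 7 h 7 min
Fri: 11:19 AM–6:29 PM = 7 h 10 min
Sat: 5:28 AM–11:08 AM = 5 h 40 min
Sun: 8:06 AM–7:00 PM = 10 h 54 min
Total worked: 47 h 0 min = 47.00 h.
Threshold 44 h → overtime 3 h 0 min, regular 44 h 0 min.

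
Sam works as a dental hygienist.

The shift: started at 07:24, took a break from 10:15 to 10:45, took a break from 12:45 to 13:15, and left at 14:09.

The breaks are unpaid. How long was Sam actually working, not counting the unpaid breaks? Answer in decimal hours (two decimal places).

The shift: 07:24–14:09 = 6 h 45 min; less 60 min break → 5 h 45 min

5.75 hours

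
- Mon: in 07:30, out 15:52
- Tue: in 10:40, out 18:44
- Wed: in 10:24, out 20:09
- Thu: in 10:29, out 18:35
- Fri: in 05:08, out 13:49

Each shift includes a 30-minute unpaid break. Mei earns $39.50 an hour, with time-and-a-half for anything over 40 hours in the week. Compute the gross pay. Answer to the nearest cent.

Mon: 07:30–15:52 = 8 h 22 min; less 30 min break → 7 h 52 min
Tue: 10:40–18:44 = 8 h 4 min; less 30 min break → 7 h 34 min
Wed: 10:24–20:09 = 9 h 45 min; less 30 min break → 9 h 15 min
Thu: 10:29–18:35 = 8 h 6 min; less 30 min break → 7 h 36 min
Fri: 05:08–13:49 = 8 h 41 min; less 30 min break → 8 h 11 min
Total worked: 40 h 28 min = 2428 min.
Regular 40 h 0 min = 2400 min at $39.50/h; overtime 0 h 28 min = 28 min at $59.25/h.
Pay = (2400 × $39.50 + 28 × $59.25) ÷ 60 = $1607.65.

$1607.65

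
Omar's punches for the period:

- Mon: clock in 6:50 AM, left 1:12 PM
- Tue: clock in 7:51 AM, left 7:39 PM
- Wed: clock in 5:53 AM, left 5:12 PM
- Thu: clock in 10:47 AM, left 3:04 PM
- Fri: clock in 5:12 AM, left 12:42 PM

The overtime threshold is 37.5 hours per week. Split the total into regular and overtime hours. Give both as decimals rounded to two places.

Regular 37.50 hours, overtime 3.77 hours

Mon: 6:50 AM–1:12 PM = 6 h 22 min
Tue: 7:51 AM–7:39 PM = 11 h 48 min
Wed: 5:53 AM–5:12 PM = 11 h 19 min
Thu: 10:47 AM–3:04 PM = 4 h 17 min
Fri: 5:12 AM–12:42 PM = 7 h 30 min
Total worked: 41 h 16 min = 41.27 h.
Threshold 37.5 h → overtime 3 h 46 min, regular 37 h 30 min.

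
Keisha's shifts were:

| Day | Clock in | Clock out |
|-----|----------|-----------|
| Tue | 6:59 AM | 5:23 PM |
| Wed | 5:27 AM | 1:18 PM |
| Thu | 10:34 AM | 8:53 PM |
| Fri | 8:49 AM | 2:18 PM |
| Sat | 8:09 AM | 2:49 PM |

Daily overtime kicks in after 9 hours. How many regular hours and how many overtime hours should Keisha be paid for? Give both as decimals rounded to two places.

Tue: 6:59 AM–5:23 PM = 10 h 24 min
Wed: 5:27 AM–1:18 PM = 7 h 51 min
Thu: 10:34 AM–8:53 PM = 10 h 19 min
Fri: 8:49 AM–2:18 PM = 5 h 29 min
Sat: 8:09 AM–2:49 PM = 6 h 40 min
Tue reg 9 h 0 min / OT 1 h 24 min; Wed reg 7 h 51 min / OT 0 h 0 min; Thu reg 9 h 0 min / OT 1 h 19 min; Fri reg 5 h 29 min / OT 0 h 0 min; Sat reg 6 h 40 min / OT 0 h 0 min.
Totals: regular 38 h 0 min, overtime 2 h 43 min.

Regular 38.00 hours, overtime 2.72 hours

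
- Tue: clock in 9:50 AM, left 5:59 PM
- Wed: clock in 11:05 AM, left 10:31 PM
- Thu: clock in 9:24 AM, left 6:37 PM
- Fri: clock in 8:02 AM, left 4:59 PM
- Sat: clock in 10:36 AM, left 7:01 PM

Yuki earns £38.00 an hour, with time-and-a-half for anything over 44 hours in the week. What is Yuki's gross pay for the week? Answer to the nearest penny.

£1795.50

Tue: 9:50 AM–5:59 PM = 8 h 9 min
Wed: 11:05 AM–10:31 PM = 11 h 26 min
Thu: 9:24 AM–6:37 PM = 9 h 13 min
Fri: 8:02 AM–4:59 PM = 8 h 57 min
Sat: 10:36 AM–7:01 PM = 8 h 25 min
Total worked: 46 h 10 min = 2770 min.
Regular 44 h 0 min = 2640 min at £38.00/h; overtime 2 h 10 min = 130 min at £57.00/h.
Pay = (2640 × £38.00 + 130 × £57.00) ÷ 60 = £1795.50.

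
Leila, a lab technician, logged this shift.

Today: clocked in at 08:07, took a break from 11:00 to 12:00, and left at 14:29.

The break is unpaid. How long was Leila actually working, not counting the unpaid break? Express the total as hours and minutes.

5 h 22 min

Today: 08:07–14:29 = 6 h 22 min; less 60 min break → 5 h 22 min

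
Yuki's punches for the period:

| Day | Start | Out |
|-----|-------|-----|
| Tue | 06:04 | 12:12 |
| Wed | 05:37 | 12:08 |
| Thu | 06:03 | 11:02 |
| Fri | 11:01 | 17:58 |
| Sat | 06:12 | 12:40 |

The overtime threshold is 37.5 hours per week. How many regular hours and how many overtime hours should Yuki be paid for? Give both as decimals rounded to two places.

Regular 31.05 hours, overtime 0.00 hours

Tue: 06:04–12:12 = 6 h 8 min
Wed: 05:37–12:08 = 6 h 31 min
Thu: 06:03–11:02 = 4 h 59 min
Fri: 11:01–17:58 = 6 h 57 min
Sat: 06:12–12:40 = 6 h 28 min
Total worked: 31 h 3 min = 31.05 h.
Threshold 37.5 h → overtime 0 h 0 min, regular 31 h 3 min.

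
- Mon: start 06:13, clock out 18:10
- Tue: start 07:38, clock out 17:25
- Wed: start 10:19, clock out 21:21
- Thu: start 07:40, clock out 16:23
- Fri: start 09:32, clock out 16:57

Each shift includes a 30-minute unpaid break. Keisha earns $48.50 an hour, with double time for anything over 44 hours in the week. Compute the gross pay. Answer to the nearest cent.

$2366.80

Mon: 06:13–18:10 = 11 h 57 min; less 30 min break → 11 h 27 min
Tue: 07:38–17:25 = 9 h 47 min; less 30 min break → 9 h 17 min
Wed: 10:19–21:21 = 11 h 2 min; less 30 min break → 10 h 32 min
Thu: 07:40–16:23 = 8 h 43 min; less 30 min break → 8 h 13 min
Fri: 09:32–16:57 = 7 h 25 min; less 30 min break → 6 h 55 min
Total worked: 46 h 24 min = 2784 min.
Regular 44 h 0 min = 2640 min at $48.50/h; overtime 2 h 24 min = 144 min at $97.00/h.
Pay = (2640 × $48.50 + 144 × $97.00) ÷ 60 = $2366.80.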